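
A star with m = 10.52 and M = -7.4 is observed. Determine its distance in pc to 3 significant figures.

m − M = 5 log₁₀(d/10 pc)
10.52 − (-7.4) = 17.92 = 5 log₁₀(d/10)
d = 10 × 10^(17.92/5) = 10 × 10^3.584 = 3.837×10^4 pc.

3.84×10^4 pc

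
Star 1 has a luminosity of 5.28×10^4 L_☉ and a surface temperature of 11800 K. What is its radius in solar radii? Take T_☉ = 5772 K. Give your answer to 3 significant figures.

55.0 solar radii

R/R_☉ = √(L/L_☉) / (T/T_☉)² = √(5.28×10^4) / (2.044)²
       = 229.8 / 4.179 = 54.98.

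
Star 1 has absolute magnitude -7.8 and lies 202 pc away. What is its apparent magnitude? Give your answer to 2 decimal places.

m = M + 5 log₁₀(d/10 pc) = -7.8 + 5 log₁₀(202/10)
  = -7.8 + 5 × 1.305 = -7.8 + 6.53 = -1.27.

-1.27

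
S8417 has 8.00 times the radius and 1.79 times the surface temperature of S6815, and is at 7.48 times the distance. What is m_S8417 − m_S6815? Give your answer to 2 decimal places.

-2.67

L_S8417/L_S6815 = (8.00)²(1.79)⁴ = 657.0.
F_S8417/F_S6815 = (L_S8417/L_S6815)/(d_S8417/d_S6815)² = 657.0/55.95 = 11.74.
m_S8417 − m_S6815 = −2.5 log₁₀(11.74) = -2.67.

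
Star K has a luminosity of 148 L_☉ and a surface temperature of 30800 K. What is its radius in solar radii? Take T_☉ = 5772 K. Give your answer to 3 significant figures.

R/R_☉ = √(L/L_☉) / (T/T_☉)² = √(148) / (5.336)²
       = 12.17 / 28.47 = 0.4272.

0.427 solar radii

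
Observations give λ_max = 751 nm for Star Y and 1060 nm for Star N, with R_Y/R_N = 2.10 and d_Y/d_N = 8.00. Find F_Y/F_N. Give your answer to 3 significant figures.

Wien's law: T_Y/T_N = λ_N/λ_Y = 1060/751 = 1.411.
L_Y/L_N = (R_Y/R_N)²(T_Y/T_N)⁴ = (2.10)²(1.411)⁴ = 17.50.
F_Y/F_N = (L_Y/L_N)/(d_Y/d_N)² = 17.50/(8.00)² = 0.2735.

0.273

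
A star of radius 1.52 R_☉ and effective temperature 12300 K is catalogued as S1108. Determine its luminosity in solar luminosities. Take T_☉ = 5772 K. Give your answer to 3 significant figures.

47.6 solar luminosities

L/L_☉ = (R/R_☉)² (T/T_☉)⁴ = (1.52)² × (12300/5772)⁴
       = 2.310 × (2.131)⁴ = 2.310 × 20.62 = 47.64.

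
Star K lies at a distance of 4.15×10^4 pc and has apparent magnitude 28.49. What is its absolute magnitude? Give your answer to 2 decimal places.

M = m − 5 log₁₀(d/10 pc) = 28.49 − 5 log₁₀(4.15×10^4/10)
  = 28.49 − 5 × 3.618 = 28.49 − 18.09 = 10.40.

10.40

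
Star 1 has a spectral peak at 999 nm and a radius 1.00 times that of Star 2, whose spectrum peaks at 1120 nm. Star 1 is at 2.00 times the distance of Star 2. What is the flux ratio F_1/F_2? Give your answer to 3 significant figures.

Wien's law: T_1/T_2 = λ_2/λ_1 = 1120/999 = 1.121.
L_1/L_2 = (R_1/R_2)²(T_1/T_2)⁴ = (1.00)²(1.121)⁴ = 1.580.
F_1/F_2 = (L_1/L_2)/(d_1/d_2)² = 1.580/(2.00)² = 0.3950.

0.395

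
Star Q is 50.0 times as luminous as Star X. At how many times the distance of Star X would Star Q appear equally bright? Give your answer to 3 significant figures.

7.07

Equal flux requires L_Q/d_Q² = L_X/d_X², so d_Q/d_X = √(L_Q/L_X)
= √(50.0) = 7.071.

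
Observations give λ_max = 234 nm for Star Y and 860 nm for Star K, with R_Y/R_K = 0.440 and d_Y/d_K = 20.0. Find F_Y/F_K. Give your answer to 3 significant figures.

0.0883

Wien's law: T_Y/T_K = λ_K/λ_Y = 860/234 = 3.675.
L_Y/L_K = (R_Y/R_K)²(T_Y/T_K)⁴ = (0.440)²(3.675)⁴ = 35.32.
F_Y/F_K = (L_Y/L_K)/(d_Y/d_K)² = 35.32/(20.0)² = 0.08830.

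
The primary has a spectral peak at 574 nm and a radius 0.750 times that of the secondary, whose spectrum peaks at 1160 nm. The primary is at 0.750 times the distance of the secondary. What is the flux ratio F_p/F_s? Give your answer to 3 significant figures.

Wien's law: T_p/T_s = λ_s/λ_p = 1160/574 = 2.021.
L_p/L_s = (R_p/R_s)²(T_p/T_s)⁴ = (0.750)²(2.021)⁴ = 9.382.
F_p/F_s = (L_p/L_s)/(d_p/d_s)² = 9.382/(0.750)² = 16.68.

16.7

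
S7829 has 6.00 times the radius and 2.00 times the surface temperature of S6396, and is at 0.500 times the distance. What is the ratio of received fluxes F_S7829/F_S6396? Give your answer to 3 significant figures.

2.30×10^3

L_S7829/L_S6396 = (R_S7829/R_S6396)²(T_S7829/T_S6396)⁴ = (6.00)² × (2.00)⁴ = 576.0.
F_S7829/F_S6396 = (L_S7829/L_S6396)/(d_S7829/d_S6396)² = 576.0 / (0.500)² = 2304.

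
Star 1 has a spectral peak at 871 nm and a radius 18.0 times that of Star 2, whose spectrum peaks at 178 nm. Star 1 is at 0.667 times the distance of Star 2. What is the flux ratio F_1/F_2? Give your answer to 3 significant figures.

1.27

Wien's law: T_1/T_2 = λ_2/λ_1 = 178/871 = 0.2044.
L_1/L_2 = (R_1/R_2)²(T_1/T_2)⁴ = (18.0)²(0.2044)⁴ = 0.5651.
F_1/F_2 = (L_1/L_2)/(d_1/d_2)² = 0.5651/(0.667)² = 1.270.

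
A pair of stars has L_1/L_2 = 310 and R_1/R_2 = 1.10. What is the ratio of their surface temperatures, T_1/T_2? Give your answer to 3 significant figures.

L ∝ R²T⁴ gives T ∝ (L/R²)^(1/4), so
T_1/T_2 = (310 / 1.10²)^(1/4) = (256.2)^(1/4) = 4.001.

4.00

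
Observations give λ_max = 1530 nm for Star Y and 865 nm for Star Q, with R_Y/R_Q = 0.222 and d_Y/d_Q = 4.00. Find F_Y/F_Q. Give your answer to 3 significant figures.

Wien's law: T_Y/T_Q = λ_Q/λ_Y = 865/1530 = 0.5654.
L_Y/L_Q = (R_Y/R_Q)²(T_Y/T_Q)⁴ = (0.222)²(0.5654)⁴ = 0.005035.
F_Y/F_Q = (L_Y/L_Q)/(d_Y/d_Q)² = 0.005035/(4.00)² = 3.147×10^-4.

3.15×10^-4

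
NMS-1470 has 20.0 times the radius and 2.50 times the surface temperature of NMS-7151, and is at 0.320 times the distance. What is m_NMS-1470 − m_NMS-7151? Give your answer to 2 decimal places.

L_NMS-1470/L_NMS-7151 = (20.0)²(2.50)⁴ = 1.562×10^4.
F_NMS-1470/F_NMS-7151 = (L_NMS-1470/L_NMS-7151)/(d_NMS-1470/d_NMS-7151)² = 1.562×10^4/0.1024 = 1.526×10^5.
m_NMS-1470 − m_NMS-7151 = −2.5 log₁₀(1.526×10^5) = -12.96.

-12.96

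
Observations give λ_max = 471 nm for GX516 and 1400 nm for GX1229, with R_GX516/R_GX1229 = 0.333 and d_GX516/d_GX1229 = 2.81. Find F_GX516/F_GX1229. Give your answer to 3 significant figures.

1.10

Wien's law: T_GX516/T_GX1229 = λ_GX1229/λ_GX516 = 1400/471 = 2.972.
L_GX516/L_GX1229 = (R_GX516/R_GX1229)²(T_GX516/T_GX1229)⁴ = (0.333)²(2.972)⁴ = 8.656.
F_GX516/F_GX1229 = (L_GX516/L_GX1229)/(d_GX516/d_GX1229)² = 8.656/(2.81)² = 1.096.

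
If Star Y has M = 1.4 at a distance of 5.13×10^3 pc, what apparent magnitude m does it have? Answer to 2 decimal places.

m = M + 5 log₁₀(d/10 pc) = 1.4 + 5 log₁₀(5.13×10^3/10)
  = 1.4 + 5 × 2.710 = 1.4 + 13.55 = 14.95.

14.95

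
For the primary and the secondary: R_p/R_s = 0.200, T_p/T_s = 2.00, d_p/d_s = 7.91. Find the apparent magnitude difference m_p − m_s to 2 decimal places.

4.98

L_p/L_s = (0.200)²(2.00)⁴ = 0.6400.
F_p/F_s = (L_p/L_s)/(d_p/d_s)² = 0.6400/62.57 = 0.01023.
m_p − m_s = −2.5 log₁₀(0.01023) = 4.98.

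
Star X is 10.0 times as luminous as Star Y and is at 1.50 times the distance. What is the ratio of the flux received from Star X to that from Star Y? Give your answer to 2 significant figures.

4.4

F = L/(4πd²), so F_X/F_Y = (L_X/L_Y) / (d_X/d_Y)²
= 10.0 / (1.50)² = 10.0 / 2.250 = 4.444.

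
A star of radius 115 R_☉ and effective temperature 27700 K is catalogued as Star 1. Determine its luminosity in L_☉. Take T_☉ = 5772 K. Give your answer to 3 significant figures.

L/L_☉ = (R/R_☉)² (T/T_☉)⁴ = (115)² × (27700/5772)⁴
       = 1.322×10^4 × (4.799)⁴ = 1.322×10^4 × 530.4 = 7.015×10^6.

7.01×10^6 L_☉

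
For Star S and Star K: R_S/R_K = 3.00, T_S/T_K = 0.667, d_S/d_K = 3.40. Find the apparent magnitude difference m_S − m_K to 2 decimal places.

2.03

L_S/L_K = (3.00)²(0.667)⁴ = 1.781.
F_S/F_K = (L_S/L_K)/(d_S/d_K)² = 1.781/11.56 = 0.1541.
m_S − m_K = −2.5 log₁₀(0.1541) = 2.03.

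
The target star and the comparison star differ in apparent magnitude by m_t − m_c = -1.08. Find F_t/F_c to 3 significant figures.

2.70

F_t/F_c = 10^(−(m_t − m_c)/2.5) = 10^(1.08/2.5) = 10^0.432 = 2.704.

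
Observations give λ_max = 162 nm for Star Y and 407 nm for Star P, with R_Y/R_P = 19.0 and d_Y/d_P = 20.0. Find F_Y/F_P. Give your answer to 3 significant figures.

36.0

Wien's law: T_Y/T_P = λ_P/λ_Y = 407/162 = 2.512.
L_Y/L_P = (R_Y/R_P)²(T_Y/T_P)⁴ = (19.0)²(2.512)⁴ = 1.438×10^4.
F_Y/F_P = (L_Y/L_P)/(d_Y/d_P)² = 1.438×10^4/(20.0)² = 35.96.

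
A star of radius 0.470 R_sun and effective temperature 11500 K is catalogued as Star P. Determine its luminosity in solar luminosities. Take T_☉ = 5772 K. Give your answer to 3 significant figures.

L/L_☉ = (R/R_☉)² (T/T_☉)⁴ = (0.470)² × (11500/5772)⁴
       = 0.2209 × (1.992)⁴ = 0.2209 × 15.76 = 3.481.

3.48 solar luminosities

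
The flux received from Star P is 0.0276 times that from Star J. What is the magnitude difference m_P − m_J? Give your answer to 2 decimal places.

3.90

m_P − m_J = −2.5 log₁₀(F_P/F_J) = −2.5 log₁₀(0.0276) = −2.5 × (-1.559) = 3.898.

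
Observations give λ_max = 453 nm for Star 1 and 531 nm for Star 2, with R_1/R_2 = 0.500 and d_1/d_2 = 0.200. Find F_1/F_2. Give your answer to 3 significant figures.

11.8

Wien's law: T_1/T_2 = λ_2/λ_1 = 531/453 = 1.172.
L_1/L_2 = (R_1/R_2)²(T_1/T_2)⁴ = (0.500)²(1.172)⁴ = 0.4720.
F_1/F_2 = (L_1/L_2)/(d_1/d_2)² = 0.4720/(0.200)² = 11.80.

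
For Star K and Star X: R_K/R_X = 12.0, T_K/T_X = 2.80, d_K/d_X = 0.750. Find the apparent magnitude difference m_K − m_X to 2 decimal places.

-10.49

L_K/L_X = (12.0)²(2.80)⁴ = 8851.
F_K/F_X = (L_K/L_X)/(d_K/d_X)² = 8851/0.5625 = 1.574×10^4.
m_K − m_X = −2.5 log₁₀(1.574×10^4) = -10.49.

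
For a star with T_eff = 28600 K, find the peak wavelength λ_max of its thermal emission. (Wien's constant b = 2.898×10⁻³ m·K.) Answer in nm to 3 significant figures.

λ_max = b/T = 2.898×10⁻³ / 28600 = 1.01×10^-7 m = 101.3 nm.

101 nm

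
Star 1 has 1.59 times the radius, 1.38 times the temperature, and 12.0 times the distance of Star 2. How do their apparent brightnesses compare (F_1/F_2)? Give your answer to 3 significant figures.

0.0637

L_1/L_2 = (R_1/R_2)²(T_1/T_2)⁴ = (1.59)² × (1.38)⁴ = 9.169.
F_1/F_2 = (L_1/L_2)/(d_1/d_2)² = 9.169 / (12.0)² = 0.06367.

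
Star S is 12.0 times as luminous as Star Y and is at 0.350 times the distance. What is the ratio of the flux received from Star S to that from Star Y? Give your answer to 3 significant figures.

98.0

F = L/(4πd²), so F_S/F_Y = (L_S/L_Y) / (d_S/d_Y)²
= 12.0 / (0.350)² = 12.0 / 0.1225 = 97.96.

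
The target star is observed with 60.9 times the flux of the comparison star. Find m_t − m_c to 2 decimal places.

m_t − m_c = −2.5 log₁₀(F_t/F_c) = −2.5 log₁₀(60.9) = −2.5 × (1.785) = -4.462.

-4.46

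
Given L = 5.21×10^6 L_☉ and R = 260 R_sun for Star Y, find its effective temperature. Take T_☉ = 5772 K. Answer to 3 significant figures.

1.71×10^4 K

T/T_☉ = (L/L_☉)^(1/4) / (R/R_☉)^(1/2)
T = 5772 × (5.21×10^6)^(1/4) / √(260) = 5772 × 47.78 / 16.12 = 1.710×10^4 K.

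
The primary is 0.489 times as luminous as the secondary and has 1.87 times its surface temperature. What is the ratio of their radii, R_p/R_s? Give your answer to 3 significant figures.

0.200

L ∝ R²T⁴ gives R ∝ √L / T², so
R_p/R_s = √(0.489) / (1.87)² = 0.6993 / 3.497 = 0.2000.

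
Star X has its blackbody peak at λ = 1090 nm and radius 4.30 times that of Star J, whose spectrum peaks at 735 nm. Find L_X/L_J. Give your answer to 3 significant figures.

Wien's law gives T ∝ 1/λ_max, so T_X/T_J = λ_J/λ_X = 735/1090 = 0.6743.
Then L ∝ R²T⁴ gives L_X/L_J = (4.30)² × (0.6743)⁴ = 18.49 × 0.2067 = 3.823.

3.82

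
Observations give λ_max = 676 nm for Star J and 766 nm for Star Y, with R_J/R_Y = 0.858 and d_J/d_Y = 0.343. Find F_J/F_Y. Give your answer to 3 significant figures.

Wien's law: T_J/T_Y = λ_Y/λ_J = 766/676 = 1.133.
L_J/L_Y = (R_J/R_Y)²(T_J/T_Y)⁴ = (0.858)²(1.133)⁴ = 1.214.
F_J/F_Y = (L_J/L_Y)/(d_J/d_Y)² = 1.214/(0.343)² = 10.32.

10.3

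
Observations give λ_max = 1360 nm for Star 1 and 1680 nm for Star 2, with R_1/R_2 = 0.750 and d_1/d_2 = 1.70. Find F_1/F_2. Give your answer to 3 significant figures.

Wien's law: T_1/T_2 = λ_2/λ_1 = 1680/1360 = 1.235.
L_1/L_2 = (R_1/R_2)²(T_1/T_2)⁴ = (0.750)²(1.235)⁴ = 1.310.
F_1/F_2 = (L_1/L_2)/(d_1/d_2)² = 1.310/(1.70)² = 0.4532.

0.453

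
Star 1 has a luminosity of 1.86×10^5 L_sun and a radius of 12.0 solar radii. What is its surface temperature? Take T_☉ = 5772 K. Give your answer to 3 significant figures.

T/T_☉ = (L/L_☉)^(1/4) / (R/R_☉)^(1/2)
T = 5772 × (1.86×10^5)^(1/4) / √(12.0) = 5772 × 20.77 / 3.464 = 3.460×10^4 K.

3.46×10^4 K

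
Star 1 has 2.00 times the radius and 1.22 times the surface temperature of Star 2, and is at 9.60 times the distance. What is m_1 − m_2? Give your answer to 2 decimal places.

2.54

L_1/L_2 = (2.00)²(1.22)⁴ = 8.861.
F_1/F_2 = (L_1/L_2)/(d_1/d_2)² = 8.861/92.16 = 0.09615.
m_1 − m_2 = −2.5 log₁₀(0.09615) = 2.54.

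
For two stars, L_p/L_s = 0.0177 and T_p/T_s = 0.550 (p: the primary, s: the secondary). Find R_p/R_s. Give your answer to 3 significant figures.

0.440

L ∝ R²T⁴ gives R ∝ √L / T², so
R_p/R_s = √(0.0177) / (0.550)² = 0.1330 / 0.3025 = 0.4398.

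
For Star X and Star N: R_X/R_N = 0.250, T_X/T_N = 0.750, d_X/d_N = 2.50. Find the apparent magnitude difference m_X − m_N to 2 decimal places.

6.25

L_X/L_N = (0.250)²(0.750)⁴ = 0.01978.
F_X/F_N = (L_X/L_N)/(d_X/d_N)² = 0.01978/6.250 = 0.003164.
m_X − m_N = −2.5 log₁₀(0.003164) = 6.25.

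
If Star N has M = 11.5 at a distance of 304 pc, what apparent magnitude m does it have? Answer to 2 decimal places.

m = M + 5 log₁₀(d/10 pc) = 11.5 + 5 log₁₀(304/10)
  = 11.5 + 5 × 1.483 = 11.5 + 7.41 = 18.91.

18.91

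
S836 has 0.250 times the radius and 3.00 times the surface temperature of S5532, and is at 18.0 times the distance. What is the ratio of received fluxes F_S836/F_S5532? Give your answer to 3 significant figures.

L_S836/L_S5532 = (R_S836/R_S5532)²(T_S836/T_S5532)⁴ = (0.250)² × (3.00)⁴ = 5.062.
F_S836/F_S5532 = (L_S836/L_S5532)/(d_S836/d_S5532)² = 5.062 / (18.0)² = 0.01562.

0.0156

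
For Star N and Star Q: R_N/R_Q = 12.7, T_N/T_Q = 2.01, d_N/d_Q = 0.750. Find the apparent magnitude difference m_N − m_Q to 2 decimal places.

L_N/L_Q = (12.7)²(2.01)⁴ = 2633.
F_N/F_Q = (L_N/L_Q)/(d_N/d_Q)² = 2633/0.5625 = 4680.
m_N − m_Q = −2.5 log₁₀(4680) = -9.18.

-9.18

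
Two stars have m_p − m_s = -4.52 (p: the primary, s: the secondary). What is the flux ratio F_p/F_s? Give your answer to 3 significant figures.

F_p/F_s = 10^(−(m_p − m_s)/2.5) = 10^(4.52/2.5) = 10^1.808 = 64.27.

64.3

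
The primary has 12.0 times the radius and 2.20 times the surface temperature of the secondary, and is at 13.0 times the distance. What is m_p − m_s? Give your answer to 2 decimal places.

L_p/L_s = (12.0)²(2.20)⁴ = 3373.
F_p/F_s = (L_p/L_s)/(d_p/d_s)² = 3373/169.0 = 19.96.
m_p − m_s = −2.5 log₁₀(19.96) = -3.25.

-3.25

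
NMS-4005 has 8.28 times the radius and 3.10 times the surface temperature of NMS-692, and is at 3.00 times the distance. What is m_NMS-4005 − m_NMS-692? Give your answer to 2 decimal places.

-7.12

L_NMS-4005/L_NMS-692 = (8.28)²(3.10)⁴ = 6332.
F_NMS-4005/F_NMS-692 = (L_NMS-4005/L_NMS-692)/(d_NMS-4005/d_NMS-692)² = 6332/9.000 = 703.5.
m_NMS-4005 − m_NMS-692 = −2.5 log₁₀(703.5) = -7.12.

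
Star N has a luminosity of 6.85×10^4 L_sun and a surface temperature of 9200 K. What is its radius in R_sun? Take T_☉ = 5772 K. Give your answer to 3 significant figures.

103 R_sun

R/R_☉ = √(L/L_☉) / (T/T_☉)² = √(6.85×10^4) / (1.594)²
       = 261.7 / 2.541 = 103.0.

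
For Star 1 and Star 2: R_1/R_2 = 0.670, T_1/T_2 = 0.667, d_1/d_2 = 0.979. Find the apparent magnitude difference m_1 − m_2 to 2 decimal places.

L_1/L_2 = (0.670)²(0.667)⁴ = 0.08885.
F_1/F_2 = (L_1/L_2)/(d_1/d_2)² = 0.08885/0.9584 = 0.09270.
m_1 − m_2 = −2.5 log₁₀(0.09270) = 2.58.

2.58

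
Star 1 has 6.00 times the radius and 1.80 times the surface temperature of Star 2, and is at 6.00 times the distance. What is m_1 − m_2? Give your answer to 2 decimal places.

L_1/L_2 = (6.00)²(1.80)⁴ = 377.9.
F_1/F_2 = (L_1/L_2)/(d_1/d_2)² = 377.9/36.00 = 10.50.
m_1 − m_2 = −2.5 log₁₀(10.50) = -2.55.

-2.55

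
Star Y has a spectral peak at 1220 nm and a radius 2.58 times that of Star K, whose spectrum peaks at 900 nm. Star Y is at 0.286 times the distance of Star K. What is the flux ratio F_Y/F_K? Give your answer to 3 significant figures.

Wien's law: T_Y/T_K = λ_K/λ_Y = 900/1220 = 0.7377.
L_Y/L_K = (R_Y/R_K)²(T_Y/T_K)⁴ = (2.58)²(0.7377)⁴ = 1.971.
F_Y/F_K = (L_Y/L_K)/(d_Y/d_K)² = 1.971/(0.286)² = 24.10.

24.1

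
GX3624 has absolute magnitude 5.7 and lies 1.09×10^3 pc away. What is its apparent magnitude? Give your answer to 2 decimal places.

15.89

m = M + 5 log₁₀(d/10 pc) = 5.7 + 5 log₁₀(1.09×10^3/10)
  = 5.7 + 5 × 2.037 = 5.7 + 10.19 = 15.89.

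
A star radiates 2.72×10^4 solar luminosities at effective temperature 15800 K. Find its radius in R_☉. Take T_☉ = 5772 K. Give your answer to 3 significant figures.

22.0 R_☉

R/R_☉ = √(L/L_☉) / (T/T_☉)² = √(2.72×10^4) / (2.737)²
       = 164.9 / 7.493 = 22.01.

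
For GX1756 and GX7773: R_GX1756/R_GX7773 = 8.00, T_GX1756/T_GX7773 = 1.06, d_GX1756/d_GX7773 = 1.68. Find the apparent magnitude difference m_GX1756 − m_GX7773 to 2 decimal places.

-3.64

L_GX1756/L_GX7773 = (8.00)²(1.06)⁴ = 80.80.
F_GX1756/F_GX7773 = (L_GX1756/L_GX7773)/(d_GX1756/d_GX7773)² = 80.80/2.822 = 28.63.
m_GX1756 − m_GX7773 = −2.5 log₁₀(28.63) = -3.64.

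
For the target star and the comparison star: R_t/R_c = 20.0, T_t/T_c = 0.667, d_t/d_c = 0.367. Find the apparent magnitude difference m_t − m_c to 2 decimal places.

-6.92

L_t/L_c = (20.0)²(0.667)⁴ = 79.17.
F_t/F_c = (L_t/L_c)/(d_t/d_c)² = 79.17/0.1347 = 587.8.
m_t − m_c = −2.5 log₁₀(587.8) = -6.92.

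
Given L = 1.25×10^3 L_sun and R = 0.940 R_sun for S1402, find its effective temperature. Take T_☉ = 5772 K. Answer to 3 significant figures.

3.54×10^4 K

T/T_☉ = (L/L_☉)^(1/4) / (R/R_☉)^(1/2)
T = 5772 × (1.25×10^3)^(1/4) / √(0.940) = 5772 × 5.946 / 0.9695 = 3.540×10^4 K.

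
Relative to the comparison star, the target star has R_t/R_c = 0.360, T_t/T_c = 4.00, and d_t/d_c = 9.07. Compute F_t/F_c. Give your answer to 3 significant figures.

L_t/L_c = (R_t/R_c)²(T_t/T_c)⁴ = (0.360)² × (4.00)⁴ = 33.18.
F_t/F_c = (L_t/L_c)/(d_t/d_c)² = 33.18 / (9.07)² = 0.4033.

0.403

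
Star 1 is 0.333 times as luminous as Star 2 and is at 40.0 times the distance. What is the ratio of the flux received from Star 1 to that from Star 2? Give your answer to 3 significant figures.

2.08×10^-4

F = L/(4πd²), so F_1/F_2 = (L_1/L_2) / (d_1/d_2)²
= 0.333 / (40.0)² = 0.333 / 1600 = 2.081×10^-4.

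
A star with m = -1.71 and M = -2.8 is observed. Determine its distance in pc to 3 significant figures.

16.5 pc

m − M = 5 log₁₀(d/10 pc)
-1.71 − (-2.8) = 1.09 = 5 log₁₀(d/10)
d = 10 × 10^(1.09/5) = 10 × 10^0.218 = 16.52 pc.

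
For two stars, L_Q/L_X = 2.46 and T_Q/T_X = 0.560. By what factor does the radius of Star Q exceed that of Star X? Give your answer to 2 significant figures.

L ∝ R²T⁴ gives R ∝ √L / T², so
R_Q/R_X = √(2.46) / (0.560)² = 1.568 / 0.3136 = 5.001.

5.0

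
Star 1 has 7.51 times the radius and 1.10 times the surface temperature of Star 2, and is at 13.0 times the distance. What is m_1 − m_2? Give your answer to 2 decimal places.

L_1/L_2 = (7.51)²(1.10)⁴ = 82.58.
F_1/F_2 = (L_1/L_2)/(d_1/d_2)² = 82.58/169.0 = 0.4886.
m_1 − m_2 = −2.5 log₁₀(0.4886) = 0.78.

0.78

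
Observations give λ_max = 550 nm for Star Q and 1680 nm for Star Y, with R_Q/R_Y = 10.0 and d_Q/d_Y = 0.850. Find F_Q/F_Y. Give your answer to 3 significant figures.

1.20×10^4

Wien's law: T_Q/T_Y = λ_Y/λ_Q = 1680/550 = 3.055.
L_Q/L_Y = (R_Q/R_Y)²(T_Q/T_Y)⁴ = (10.0)²(3.055)⁴ = 8705.
F_Q/F_Y = (L_Q/L_Y)/(d_Q/d_Y)² = 8705/(0.850)² = 1.205×10^4.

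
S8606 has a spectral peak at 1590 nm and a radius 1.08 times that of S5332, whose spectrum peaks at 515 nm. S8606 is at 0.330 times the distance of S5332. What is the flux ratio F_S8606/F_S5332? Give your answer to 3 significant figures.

Wien's law: T_S8606/T_S5332 = λ_S5332/λ_S8606 = 515/1590 = 0.3239.
L_S8606/L_S5332 = (R_S8606/R_S5332)²(T_S8606/T_S5332)⁴ = (1.08)²(0.3239)⁴ = 0.01284.
F_S8606/F_S5332 = (L_S8606/L_S5332)/(d_S8606/d_S5332)² = 0.01284/(0.330)² = 0.1179.

0.118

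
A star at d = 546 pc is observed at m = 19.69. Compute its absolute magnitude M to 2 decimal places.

11.00

M = m − 5 log₁₀(d/10 pc) = 19.69 − 5 log₁₀(546/10)
  = 19.69 − 5 × 1.737 = 19.69 − 8.69 = 11.00.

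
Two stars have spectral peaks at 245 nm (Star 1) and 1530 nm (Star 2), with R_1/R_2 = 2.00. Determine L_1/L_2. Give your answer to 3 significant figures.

Wien's law gives T ∝ 1/λ_max, so T_1/T_2 = λ_2/λ_1 = 1530/245 = 6.245.
Then L ∝ R²T⁴ gives L_1/L_2 = (2.00)² × (6.245)⁴ = 4.000 × 1521 = 6084.

6.08×10^3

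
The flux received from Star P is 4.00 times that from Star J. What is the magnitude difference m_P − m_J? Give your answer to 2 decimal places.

m_P − m_J = −2.5 log₁₀(F_P/F_J) = −2.5 log₁₀(4.00) = −2.5 × (0.602) = -1.505.

-1.51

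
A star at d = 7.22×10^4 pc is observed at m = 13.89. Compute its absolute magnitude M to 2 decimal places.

M = m − 5 log₁₀(d/10 pc) = 13.89 − 5 log₁₀(7.22×10^4/10)
  = 13.89 − 5 × 3.859 = 13.89 − 19.29 = -5.40.

-5.40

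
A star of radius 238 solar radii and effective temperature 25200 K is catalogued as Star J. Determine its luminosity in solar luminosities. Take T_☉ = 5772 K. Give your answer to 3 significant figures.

2.06×10^7 solar luminosities

L/L_☉ = (R/R_☉)² (T/T_☉)⁴ = (238)² × (25200/5772)⁴
       = 5.664×10^4 × (4.366)⁴ = 5.664×10^4 × 363.3 = 2.058×10^7.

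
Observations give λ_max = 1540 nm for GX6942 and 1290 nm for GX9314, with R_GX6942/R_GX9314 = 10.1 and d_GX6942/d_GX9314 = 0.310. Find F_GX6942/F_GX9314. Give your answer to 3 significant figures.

Wien's law: T_GX6942/T_GX9314 = λ_GX9314/λ_GX6942 = 1290/1540 = 0.8377.
L_GX6942/L_GX9314 = (R_GX6942/R_GX9314)²(T_GX6942/T_GX9314)⁴ = (10.1)²(0.8377)⁴ = 50.22.
F_GX6942/F_GX9314 = (L_GX6942/L_GX9314)/(d_GX6942/d_GX9314)² = 50.22/(0.310)² = 522.6.

523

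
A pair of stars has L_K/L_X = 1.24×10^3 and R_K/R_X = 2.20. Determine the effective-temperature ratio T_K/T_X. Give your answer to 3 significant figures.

L ∝ R²T⁴ gives T ∝ (L/R²)^(1/4), so
T_K/T_X = (1.24×10^3 / 2.20²)^(1/4) = (256.2)^(1/4) = 4.001.

4.00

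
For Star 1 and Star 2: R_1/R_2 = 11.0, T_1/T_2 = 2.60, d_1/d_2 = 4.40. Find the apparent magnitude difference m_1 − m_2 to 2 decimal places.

-6.14

L_1/L_2 = (11.0)²(2.60)⁴ = 5529.
F_1/F_2 = (L_1/L_2)/(d_1/d_2)² = 5529/19.36 = 285.6.
m_1 − m_2 = −2.5 log₁₀(285.6) = -6.14.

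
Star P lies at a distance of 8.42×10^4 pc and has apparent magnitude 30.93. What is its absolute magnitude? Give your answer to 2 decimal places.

M = m − 5 log₁₀(d/10 pc) = 30.93 − 5 log₁₀(8.42×10^4/10)
  = 30.93 − 5 × 3.925 = 30.93 − 19.63 = 11.30.

11.30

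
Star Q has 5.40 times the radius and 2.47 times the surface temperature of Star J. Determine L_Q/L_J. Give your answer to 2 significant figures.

From the Stefan–Boltzmann law, L ∝ R²T⁴, so
L_Q/L_J = (R_Q/R_J)² (T_Q/T_J)⁴ = (5.40)² × (2.47)⁴ = 29.16 × 37.22 = 1085.

1.1×10^3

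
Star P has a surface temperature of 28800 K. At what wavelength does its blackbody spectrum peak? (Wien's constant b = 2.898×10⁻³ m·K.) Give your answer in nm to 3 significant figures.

λ_max = b/T = 2.898×10⁻³ / 28800 = 1.01×10^-7 m = 100.6 nm.

101 nm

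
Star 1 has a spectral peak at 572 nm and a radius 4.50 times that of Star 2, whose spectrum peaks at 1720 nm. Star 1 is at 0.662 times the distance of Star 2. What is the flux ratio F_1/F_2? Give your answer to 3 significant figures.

Wien's law: T_1/T_2 = λ_2/λ_1 = 1720/572 = 3.007.
L_1/L_2 = (R_1/R_2)²(T_1/T_2)⁴ = (4.50)²(3.007)⁴ = 1656.
F_1/F_2 = (L_1/L_2)/(d_1/d_2)² = 1656/(0.662)² = 3778.

3.78×10^3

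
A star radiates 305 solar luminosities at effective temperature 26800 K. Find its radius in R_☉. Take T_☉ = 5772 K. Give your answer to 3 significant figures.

R/R_☉ = √(L/L_☉) / (T/T_☉)² = √(305) / (4.643)²
       = 17.46 / 21.56 = 0.8101.

0.810 R_☉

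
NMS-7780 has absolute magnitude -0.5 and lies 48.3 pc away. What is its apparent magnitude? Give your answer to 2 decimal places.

m = M + 5 log₁₀(d/10 pc) = -0.5 + 5 log₁₀(48.3/10)
  = -0.5 + 5 × 0.684 = -0.5 + 3.42 = 2.92.

2.92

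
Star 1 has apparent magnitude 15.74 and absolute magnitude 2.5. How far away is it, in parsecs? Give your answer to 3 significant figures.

4.45×10^3 pc

m − M = 5 log₁₀(d/10 pc)
15.74 − (2.5) = 13.24 = 5 log₁₀(d/10)
d = 10 × 10^(13.24/5) = 10 × 10^2.648 = 4446 pc.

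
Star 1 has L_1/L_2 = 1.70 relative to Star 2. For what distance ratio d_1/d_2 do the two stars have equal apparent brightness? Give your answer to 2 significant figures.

Equal flux requires L_1/d_1² = L_2/d_2², so d_1/d_2 = √(L_1/L_2)
= √(1.70) = 1.304.

1.3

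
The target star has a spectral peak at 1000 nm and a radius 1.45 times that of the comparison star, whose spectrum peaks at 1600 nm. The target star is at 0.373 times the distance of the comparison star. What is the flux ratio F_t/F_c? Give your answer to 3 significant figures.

99.0

Wien's law: T_t/T_c = λ_c/λ_t = 1600/1000 = 1.600.
L_t/L_c = (R_t/R_c)²(T_t/T_c)⁴ = (1.45)²(1.600)⁴ = 13.78.
F_t/F_c = (L_t/L_c)/(d_t/d_c)² = 13.78/(0.373)² = 99.04.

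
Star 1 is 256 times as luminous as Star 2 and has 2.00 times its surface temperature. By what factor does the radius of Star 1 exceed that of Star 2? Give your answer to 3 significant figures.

L ∝ R²T⁴ gives R ∝ √L / T², so
R_1/R_2 = √(256) / (2.00)² = 16.00 / 4.000 = 4.000.

4.00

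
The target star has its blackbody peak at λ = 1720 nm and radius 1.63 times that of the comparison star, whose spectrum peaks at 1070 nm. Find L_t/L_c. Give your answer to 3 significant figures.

0.398

Wien's law gives T ∝ 1/λ_max, so T_t/T_c = λ_c/λ_t = 1070/1720 = 0.6221.
Then L ∝ R²T⁴ gives L_t/L_c = (1.63)² × (0.6221)⁴ = 2.657 × 0.1498 = 0.3979.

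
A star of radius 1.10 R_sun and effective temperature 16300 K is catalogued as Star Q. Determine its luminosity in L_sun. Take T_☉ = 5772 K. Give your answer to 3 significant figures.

77.0 L_sun

L/L_☉ = (R/R_☉)² (T/T_☉)⁴ = (1.10)² × (16300/5772)⁴
       = 1.210 × (2.824)⁴ = 1.210 × 63.60 = 76.95.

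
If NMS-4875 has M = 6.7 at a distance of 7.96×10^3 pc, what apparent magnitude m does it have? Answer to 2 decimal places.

21.20

m = M + 5 log₁₀(d/10 pc) = 6.7 + 5 log₁₀(7.96×10^3/10)
  = 6.7 + 5 × 2.901 = 6.7 + 14.50 = 21.20.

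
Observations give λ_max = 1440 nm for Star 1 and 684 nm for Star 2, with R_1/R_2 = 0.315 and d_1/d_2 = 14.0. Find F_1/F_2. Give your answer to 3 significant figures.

2.58×10^-5

Wien's law: T_1/T_2 = λ_2/λ_1 = 684/1440 = 0.4750.
L_1/L_2 = (R_1/R_2)²(T_1/T_2)⁴ = (0.315)²(0.4750)⁴ = 0.005051.
F_1/F_2 = (L_1/L_2)/(d_1/d_2)² = 0.005051/(14.0)² = 2.577×10^-5.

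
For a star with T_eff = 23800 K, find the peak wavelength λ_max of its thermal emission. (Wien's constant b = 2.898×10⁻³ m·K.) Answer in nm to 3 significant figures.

122 nm

λ_max = b/T = 2.898×10⁻³ / 23800 = 1.22×10^-7 m = 121.8 nm.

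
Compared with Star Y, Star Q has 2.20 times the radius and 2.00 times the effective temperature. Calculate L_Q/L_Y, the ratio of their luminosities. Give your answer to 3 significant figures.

77.4

From the Stefan–Boltzmann law, L ∝ R²T⁴, so
L_Q/L_Y = (R_Q/R_Y)² (T_Q/T_Y)⁴ = (2.20)² × (2.00)⁴ = 4.840 × 16.00 = 77.44.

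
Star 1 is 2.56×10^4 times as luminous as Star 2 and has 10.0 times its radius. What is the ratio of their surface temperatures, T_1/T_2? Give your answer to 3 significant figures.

L ∝ R²T⁴ gives T ∝ (L/R²)^(1/4), so
T_1/T_2 = (2.56×10^4 / 10.0²)^(1/4) = (256.0)^(1/4) = 4.000.

4.00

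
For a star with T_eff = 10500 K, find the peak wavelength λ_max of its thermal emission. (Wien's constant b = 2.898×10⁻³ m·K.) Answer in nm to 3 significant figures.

276 nm

λ_max = b/T = 2.898×10⁻³ / 10500 = 2.76×10^-7 m = 276.0 nm.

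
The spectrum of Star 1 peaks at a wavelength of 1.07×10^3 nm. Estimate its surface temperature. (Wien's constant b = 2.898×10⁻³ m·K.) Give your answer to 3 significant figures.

T = b/λ_max = 2.898×10⁻³ / (1.07×10^3×10⁻⁹) = 2708 K.

2.71×10^3 K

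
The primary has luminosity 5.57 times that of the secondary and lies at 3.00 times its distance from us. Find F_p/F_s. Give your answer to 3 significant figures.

F = L/(4πd²), so F_p/F_s = (L_p/L_s) / (d_p/d_s)²
= 5.57 / (3.00)² = 5.57 / 9.000 = 0.6189.

0.619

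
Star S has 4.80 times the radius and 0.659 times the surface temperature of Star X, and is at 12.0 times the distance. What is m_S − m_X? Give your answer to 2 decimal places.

L_S/L_X = (4.80)²(0.659)⁴ = 4.345.
F_S/F_X = (L_S/L_X)/(d_S/d_X)² = 4.345/144.0 = 0.03018.
m_S − m_X = −2.5 log₁₀(0.03018) = 3.80.

3.80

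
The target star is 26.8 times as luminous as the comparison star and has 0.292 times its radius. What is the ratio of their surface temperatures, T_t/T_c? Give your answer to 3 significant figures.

L ∝ R²T⁴ gives T ∝ (L/R²)^(1/4), so
T_t/T_c = (26.8 / 0.292²)^(1/4) = (314.3)^(1/4) = 4.211.

4.21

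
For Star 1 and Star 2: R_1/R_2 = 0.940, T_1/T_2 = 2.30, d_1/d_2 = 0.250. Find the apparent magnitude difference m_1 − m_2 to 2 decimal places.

L_1/L_2 = (0.940)²(2.30)⁴ = 24.73.
F_1/F_2 = (L_1/L_2)/(d_1/d_2)² = 24.73/0.06250 = 395.6.
m_1 − m_2 = −2.5 log₁₀(395.6) = -6.49.

-6.49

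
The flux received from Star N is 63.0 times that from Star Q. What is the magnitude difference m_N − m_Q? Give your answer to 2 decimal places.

-4.50

m_N − m_Q = −2.5 log₁₀(F_N/F_Q) = −2.5 log₁₀(63.0) = −2.5 × (1.799) = -4.498.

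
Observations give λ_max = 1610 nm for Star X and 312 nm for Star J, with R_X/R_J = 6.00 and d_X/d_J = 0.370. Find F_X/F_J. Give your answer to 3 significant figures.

Wien's law: T_X/T_J = λ_J/λ_X = 312/1610 = 0.1938.
L_X/L_J = (R_X/R_J)²(T_X/T_J)⁴ = (6.00)²(0.1938)⁴ = 0.05077.
F_X/F_J = (L_X/L_J)/(d_X/d_J)² = 0.05077/(0.370)² = 0.3709.

0.371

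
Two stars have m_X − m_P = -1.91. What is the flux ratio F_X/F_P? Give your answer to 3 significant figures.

5.81

F_X/F_P = 10^(−(m_X − m_P)/2.5) = 10^(1.91/2.5) = 10^0.764 = 5.808.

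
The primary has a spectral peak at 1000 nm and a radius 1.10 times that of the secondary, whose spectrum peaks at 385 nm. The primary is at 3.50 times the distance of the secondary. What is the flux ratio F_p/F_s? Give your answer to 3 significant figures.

0.00217

Wien's law: T_p/T_s = λ_s/λ_p = 385/1000 = 0.3850.
L_p/L_s = (R_p/R_s)²(T_p/T_s)⁴ = (1.10)²(0.3850)⁴ = 0.02658.
F_p/F_s = (L_p/L_s)/(d_p/d_s)² = 0.02658/(3.50)² = 0.002170.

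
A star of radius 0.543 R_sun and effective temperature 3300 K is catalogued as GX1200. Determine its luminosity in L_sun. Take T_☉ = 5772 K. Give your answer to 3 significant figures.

L/L_☉ = (R/R_☉)² (T/T_☉)⁴ = (0.543)² × (3300/5772)⁴
       = 0.2948 × (0.5717)⁴ = 0.2948 × 0.1068 = 0.03150.

0.0315 L_sun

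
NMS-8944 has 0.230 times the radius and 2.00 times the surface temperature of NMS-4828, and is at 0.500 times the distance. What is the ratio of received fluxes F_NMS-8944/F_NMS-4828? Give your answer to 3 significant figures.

L_NMS-8944/L_NMS-4828 = (R_NMS-8944/R_NMS-4828)²(T_NMS-8944/T_NMS-4828)⁴ = (0.230)² × (2.00)⁴ = 0.8464.
F_NMS-8944/F_NMS-4828 = (L_NMS-8944/L_NMS-4828)/(d_NMS-8944/d_NMS-4828)² = 0.8464 / (0.500)² = 3.386.

3.39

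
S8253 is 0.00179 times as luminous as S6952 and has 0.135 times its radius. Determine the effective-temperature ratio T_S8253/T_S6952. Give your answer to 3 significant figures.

0.560

L ∝ R²T⁴ gives T ∝ (L/R²)^(1/4), so
T_S8253/T_S6952 = (0.00179 / 0.135²)^(1/4) = (0.09822)^(1/4) = 0.5598.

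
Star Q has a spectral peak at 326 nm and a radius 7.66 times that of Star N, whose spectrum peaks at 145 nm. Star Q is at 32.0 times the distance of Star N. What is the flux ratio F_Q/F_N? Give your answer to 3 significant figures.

Wien's law: T_Q/T_N = λ_N/λ_Q = 145/326 = 0.4448.
L_Q/L_N = (R_Q/R_N)²(T_Q/T_N)⁴ = (7.66)²(0.4448)⁴ = 2.296.
F_Q/F_N = (L_Q/L_N)/(d_Q/d_N)² = 2.296/(32.0)² = 0.002243.

0.00224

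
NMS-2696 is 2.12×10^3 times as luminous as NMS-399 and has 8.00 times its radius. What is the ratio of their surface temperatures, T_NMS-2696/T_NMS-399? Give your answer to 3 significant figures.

2.40

L ∝ R²T⁴ gives T ∝ (L/R²)^(1/4), so
T_NMS-2696/T_NMS-399 = (2.12×10^3 / 8.00²)^(1/4) = (33.12)^(1/4) = 2.399.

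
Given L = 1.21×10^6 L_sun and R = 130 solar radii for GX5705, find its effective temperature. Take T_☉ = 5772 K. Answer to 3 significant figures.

1.68×10^4 K

T/T_☉ = (L/L_☉)^(1/4) / (R/R_☉)^(1/2)
T = 5772 × (1.21×10^6)^(1/4) / √(130) = 5772 × 33.17 / 11.40 = 1.679×10^4 K.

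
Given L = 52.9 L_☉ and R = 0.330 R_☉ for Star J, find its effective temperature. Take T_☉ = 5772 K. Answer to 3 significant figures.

T/T_☉ = (L/L_☉)^(1/4) / (R/R_☉)^(1/2)
T = 5772 × (52.9)^(1/4) / √(0.330) = 5772 × 2.697 / 0.5745 = 2.710×10^4 K.

2.71×10^4 K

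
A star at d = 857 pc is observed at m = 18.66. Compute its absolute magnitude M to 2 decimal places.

M = m − 5 log₁₀(d/10 pc) = 18.66 − 5 log₁₀(857/10)
  = 18.66 − 5 × 1.933 = 18.66 − 9.66 = 9.00.

9.00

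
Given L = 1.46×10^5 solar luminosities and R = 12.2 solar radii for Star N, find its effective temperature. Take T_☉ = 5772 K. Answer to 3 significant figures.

T/T_☉ = (L/L_☉)^(1/4) / (R/R_☉)^(1/2)
T = 5772 × (1.46×10^5)^(1/4) / √(12.2) = 5772 × 19.55 / 3.493 = 3.230×10^4 K.

3.23×10^4 K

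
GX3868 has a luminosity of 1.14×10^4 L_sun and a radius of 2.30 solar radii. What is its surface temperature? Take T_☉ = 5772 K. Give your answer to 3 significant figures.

T/T_☉ = (L/L_☉)^(1/4) / (R/R_☉)^(1/2)
T = 5772 × (1.14×10^4)^(1/4) / √(2.30) = 5772 × 10.33 / 1.517 = 3.933×10^4 K.

3.93×10^4 K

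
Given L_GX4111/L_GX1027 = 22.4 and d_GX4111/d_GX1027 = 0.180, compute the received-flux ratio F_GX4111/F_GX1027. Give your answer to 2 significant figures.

F = L/(4πd²), so F_GX4111/F_GX1027 = (L_GX4111/L_GX1027) / (d_GX4111/d_GX1027)²
= 22.4 / (0.180)² = 22.4 / 0.03240 = 691.4.

6.9×10^2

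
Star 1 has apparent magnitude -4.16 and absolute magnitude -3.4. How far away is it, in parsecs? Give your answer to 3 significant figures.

m − M = 5 log₁₀(d/10 pc)
-4.16 − (-3.4) = -0.76 = 5 log₁₀(d/10)
d = 10 × 10^(-0.76/5) = 10 × 10^-0.152 = 7.047 pc.

7.05 pc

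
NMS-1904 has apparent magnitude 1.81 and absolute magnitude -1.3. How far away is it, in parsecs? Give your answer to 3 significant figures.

m − M = 5 log₁₀(d/10 pc)
1.81 − (-1.3) = 3.11 = 5 log₁₀(d/10)
d = 10 × 10^(3.11/5) = 10 × 10^0.622 = 41.88 pc.

41.9 pc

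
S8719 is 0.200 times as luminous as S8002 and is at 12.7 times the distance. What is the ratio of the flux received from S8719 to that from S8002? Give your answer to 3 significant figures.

0.00124

F = L/(4πd²), so F_S8719/F_S8002 = (L_S8719/L_S8002) / (d_S8719/d_S8002)²
= 0.200 / (12.7)² = 0.200 / 161.3 = 0.001240.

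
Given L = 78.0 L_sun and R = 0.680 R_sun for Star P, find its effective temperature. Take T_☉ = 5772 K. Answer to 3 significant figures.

2.08×10^4 K

T/T_☉ = (L/L_☉)^(1/4) / (R/R_☉)^(1/2)
T = 5772 × (78.0)^(1/4) / √(0.680) = 5772 × 2.972 / 0.8246 = 2.080×10^4 K.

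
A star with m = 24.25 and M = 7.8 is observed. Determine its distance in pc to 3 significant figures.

m − M = 5 log₁₀(d/10 pc)
24.25 − (7.8) = 16.45 = 5 log₁₀(d/10)
d = 10 × 10^(16.45/5) = 10 × 10^3.290 = 1.950×10^4 pc.

1.95×10^4 pc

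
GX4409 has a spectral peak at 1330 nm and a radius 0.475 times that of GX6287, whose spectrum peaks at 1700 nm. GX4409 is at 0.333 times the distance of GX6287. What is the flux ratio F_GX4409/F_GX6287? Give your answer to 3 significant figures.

Wien's law: T_GX4409/T_GX6287 = λ_GX6287/λ_GX4409 = 1700/1330 = 1.278.
L_GX4409/L_GX6287 = (R_GX4409/R_GX6287)²(T_GX4409/T_GX6287)⁴ = (0.475)²(1.278)⁴ = 0.6022.
F_GX4409/F_GX6287 = (L_GX4409/L_GX6287)/(d_GX4409/d_GX6287)² = 0.6022/(0.333)² = 5.431.

5.43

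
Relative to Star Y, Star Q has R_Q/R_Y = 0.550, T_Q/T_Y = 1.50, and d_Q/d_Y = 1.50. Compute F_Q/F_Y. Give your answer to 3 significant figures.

L_Q/L_Y = (R_Q/R_Y)²(T_Q/T_Y)⁴ = (0.550)² × (1.50)⁴ = 1.531.
F_Q/F_Y = (L_Q/L_Y)/(d_Q/d_Y)² = 1.531 / (1.50)² = 0.6806.

0.681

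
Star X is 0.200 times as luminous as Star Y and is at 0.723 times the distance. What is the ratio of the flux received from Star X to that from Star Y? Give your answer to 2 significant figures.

0.38

F = L/(4πd²), so F_X/F_Y = (L_X/L_Y) / (d_X/d_Y)²
= 0.200 / (0.723)² = 0.200 / 0.5227 = 0.3826.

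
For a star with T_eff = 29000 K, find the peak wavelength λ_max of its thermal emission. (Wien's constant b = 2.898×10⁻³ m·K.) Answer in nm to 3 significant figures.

λ_max = b/T = 2.898×10⁻³ / 29000 = 9.99×10^-8 m = 99.93 nm.

99.9 nm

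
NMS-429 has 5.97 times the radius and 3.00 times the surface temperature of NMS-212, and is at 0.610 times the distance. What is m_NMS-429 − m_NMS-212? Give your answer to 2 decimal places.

L_NMS-429/L_NMS-212 = (5.97)²(3.00)⁴ = 2887.
F_NMS-429/F_NMS-212 = (L_NMS-429/L_NMS-212)/(d_NMS-429/d_NMS-212)² = 2887/0.3721 = 7758.
m_NMS-429 − m_NMS-212 = −2.5 log₁₀(7758) = -9.72.

-9.72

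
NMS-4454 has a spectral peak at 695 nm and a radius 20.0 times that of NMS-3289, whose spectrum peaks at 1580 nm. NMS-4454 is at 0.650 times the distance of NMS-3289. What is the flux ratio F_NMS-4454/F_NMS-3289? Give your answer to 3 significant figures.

2.53×10^4

Wien's law: T_NMS-4454/T_NMS-3289 = λ_NMS-3289/λ_NMS-4454 = 1580/695 = 2.273.
L_NMS-4454/L_NMS-3289 = (R_NMS-4454/R_NMS-3289)²(T_NMS-4454/T_NMS-3289)⁴ = (20.0)²(2.273)⁴ = 1.068×10^4.
F_NMS-4454/F_NMS-3289 = (L_NMS-4454/L_NMS-3289)/(d_NMS-4454/d_NMS-3289)² = 1.068×10^4/(0.650)² = 2.529×10^4.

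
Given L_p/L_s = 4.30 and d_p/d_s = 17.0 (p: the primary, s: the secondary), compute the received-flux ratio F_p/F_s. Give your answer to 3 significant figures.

0.0149

F = L/(4πd²), so F_p/F_s = (L_p/L_s) / (d_p/d_s)²
= 4.30 / (17.0)² = 4.30 / 289.0 = 0.01488.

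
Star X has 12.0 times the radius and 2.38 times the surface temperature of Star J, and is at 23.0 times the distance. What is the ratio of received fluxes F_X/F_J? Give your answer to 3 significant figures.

8.73

L_X/L_J = (R_X/R_J)²(T_X/T_J)⁴ = (12.0)² × (2.38)⁴ = 4620.
F_X/F_J = (L_X/L_J)/(d_X/d_J)² = 4620 / (23.0)² = 8.734.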